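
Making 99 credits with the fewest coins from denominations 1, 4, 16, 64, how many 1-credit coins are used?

99 = 1×64 + 2×16 + 3×1
Count of 1: 3

3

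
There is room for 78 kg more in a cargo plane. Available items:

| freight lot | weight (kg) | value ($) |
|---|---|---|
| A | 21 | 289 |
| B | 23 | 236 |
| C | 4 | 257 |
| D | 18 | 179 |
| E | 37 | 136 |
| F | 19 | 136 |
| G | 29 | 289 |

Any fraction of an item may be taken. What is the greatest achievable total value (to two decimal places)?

Ratios (sorted): C 64.25, A 13.76, B 10.26, G 9.97, D 9.94, F 7.16, E 3.68
take C (4 @ 257); take A (21 @ 289); take B (23 @ 236); take G (29 @ 289); take 1/18 of D → 9.94. Capacity used 78/78.
Total value = 1080.94

1080.94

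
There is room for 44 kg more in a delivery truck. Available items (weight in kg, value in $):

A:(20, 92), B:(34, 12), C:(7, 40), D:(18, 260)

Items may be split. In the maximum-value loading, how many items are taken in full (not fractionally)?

2

Greedy by value/weight ratio, highest first.
Ratios (sorted): D 14.44, C 5.71, A 4.60, B 0.35
take D (18 @ 260); take C (7 @ 40); take 19/20 of A → 87.40. Capacity used 44/44.
2 item(s) taken whole; one partial (take 19/20 of A).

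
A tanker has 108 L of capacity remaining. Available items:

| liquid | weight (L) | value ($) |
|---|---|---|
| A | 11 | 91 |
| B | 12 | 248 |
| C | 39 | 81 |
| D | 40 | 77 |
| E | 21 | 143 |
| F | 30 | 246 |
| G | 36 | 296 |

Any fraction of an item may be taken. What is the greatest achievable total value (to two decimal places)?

Order: B (248/12=20.67) > A (91/11=8.27) > G (296/36=8.22) > F (246/30=8.20) > E (143/21=6.81) > C (81/39=2.08) > D (77/40=1.93)
Fill: take B (12 @ 248) → take A (11 @ 91) → take G (36 @ 296) → take F (30 @ 246) → take 19/21 of E → 129.38; 108/108 used.
Total value = 1010.38

1010.38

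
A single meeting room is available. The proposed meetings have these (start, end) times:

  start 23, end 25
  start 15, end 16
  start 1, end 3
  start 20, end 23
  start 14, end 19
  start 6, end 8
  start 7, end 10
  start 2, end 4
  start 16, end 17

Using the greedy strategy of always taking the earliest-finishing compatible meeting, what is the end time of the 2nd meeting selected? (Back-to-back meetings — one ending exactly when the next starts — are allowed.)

8

Order by finish time; keep every interval that doesn't clash with the previous kept one.
Sorted by end: (1,3)  (2,4)  (6,8)  (7,10)  (15,16)  (16,17)  (14,19)  (20,23)  (23,25)
take (1,3); take (6,8); take (15,16); take (16,17); take (20,23); take (23,25).
Selected: (1,3) (6,8) (15,16) (16,17) (20,23) (23,25)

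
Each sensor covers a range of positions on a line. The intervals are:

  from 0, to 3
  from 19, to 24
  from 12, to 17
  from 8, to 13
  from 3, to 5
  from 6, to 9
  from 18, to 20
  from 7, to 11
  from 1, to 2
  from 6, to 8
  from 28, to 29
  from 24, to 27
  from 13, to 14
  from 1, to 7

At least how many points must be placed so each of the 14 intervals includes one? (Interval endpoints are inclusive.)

By right end: [1,2]  [0,3]  [3,5]  [1,7]  [6,8]  [6,9]  [7,11]  [8,13]  [13,14]  [12,17]  [18,20]  [19,24]  [24,27]  [28,29]
[1,2] uncovered → point at 2; [3,5] uncovered → point at 5; [6,8] uncovered → point at 8; [13,14] uncovered → point at 14; [18,20] uncovered → point at 20; [24,27] uncovered → point at 27; [28,29] uncovered → point at 29.
Points: 2, 5, 8, 14, 20, 27, 29 (7 total).

7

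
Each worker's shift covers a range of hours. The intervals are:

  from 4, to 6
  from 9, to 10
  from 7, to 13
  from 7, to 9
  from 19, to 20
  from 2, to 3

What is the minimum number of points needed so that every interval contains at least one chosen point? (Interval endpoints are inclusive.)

4

Sorted: [2,3] [4,6] [7,9] [9,10] [7,13] [19,20]
{[2,3]} hit by 3; {[4,6]} hit by 6; {[7,9],[9,10],[7,13]} hit by 9; {[19,20]} hit by 20.
Points: 3, 6, 9, 20 (4 total).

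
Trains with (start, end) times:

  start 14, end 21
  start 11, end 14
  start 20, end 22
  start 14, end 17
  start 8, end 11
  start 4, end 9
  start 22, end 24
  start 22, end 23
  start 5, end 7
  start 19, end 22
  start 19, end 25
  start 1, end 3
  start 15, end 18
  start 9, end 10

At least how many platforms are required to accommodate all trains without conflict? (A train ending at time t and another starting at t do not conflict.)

Events (time:±→running): 1:+→1 3:-→0 4:+→1 5:+→2 7:-→1 8:+→2 9:-→1 9:+→2 10:-→1 11:-→0 11:+→1 14:-→0 14:+→1 14:+→2 15:+→3 17:-→2 18:-→1 19:+→2 19:+→3 20:+→4 … peak 4.

4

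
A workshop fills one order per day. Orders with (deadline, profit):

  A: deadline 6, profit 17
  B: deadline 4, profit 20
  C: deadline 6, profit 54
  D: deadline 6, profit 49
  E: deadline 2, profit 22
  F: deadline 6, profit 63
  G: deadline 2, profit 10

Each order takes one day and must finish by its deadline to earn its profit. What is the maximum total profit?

225

Sort by profit descending; place each in the latest free slot ≤ its deadline.
Profit order: F=63 C=54 D=49 E=22 B=20 A=17 G=10
Assign: F→slot 6, C→slot 5, D→slot 4, E→slot 2, B→slot 3, A→slot 1, G skipped.
Slots: [1:A] [2:E] [3:B] [4:D] [5:C] [6:F]
Profit = 17 + 22 + 20 + 49 + 54 + 63 = 225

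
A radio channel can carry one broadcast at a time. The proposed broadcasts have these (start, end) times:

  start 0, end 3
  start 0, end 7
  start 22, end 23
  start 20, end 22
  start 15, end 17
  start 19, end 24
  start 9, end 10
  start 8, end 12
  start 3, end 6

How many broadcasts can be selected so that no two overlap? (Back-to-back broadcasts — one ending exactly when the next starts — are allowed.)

Greedy by earliest finish: after sorting by end time, pick each interval compatible with the last pick.
By end time: (0,3), (3,6), (0,7), (9,10), (8,12), (15,17), (20,22), (22,23), (19,24).
Pick (0,3); next start ≥ 3 → (3,6); next start ≥ 6 → (9,10); next start ≥ 10 → (15,17); next start ≥ 17 → (20,22); next start ≥ 22 → (22,23).
Selected 6 broadcasts.

6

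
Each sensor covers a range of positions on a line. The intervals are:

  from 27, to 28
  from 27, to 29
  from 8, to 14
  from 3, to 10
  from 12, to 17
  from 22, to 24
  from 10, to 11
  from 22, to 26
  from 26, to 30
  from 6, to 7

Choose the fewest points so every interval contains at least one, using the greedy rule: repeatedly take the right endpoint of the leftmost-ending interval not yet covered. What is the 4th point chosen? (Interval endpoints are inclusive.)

24

Process intervals by earliest right end; each time one isn't hit yet, stab at its right endpoint.
By right end: [6,7]  [3,10]  [10,11]  [8,14]  [12,17]  [22,24]  [22,26]  [27,28]  [27,29]  [26,30]
[6,7] uncovered → point at 7; [10,11] uncovered → point at 11; [12,17] uncovered → point at 17; [22,24] uncovered → point at 24; [27,28] uncovered → point at 28.
Points: 7, 11, 17, 24, 28 (5 total).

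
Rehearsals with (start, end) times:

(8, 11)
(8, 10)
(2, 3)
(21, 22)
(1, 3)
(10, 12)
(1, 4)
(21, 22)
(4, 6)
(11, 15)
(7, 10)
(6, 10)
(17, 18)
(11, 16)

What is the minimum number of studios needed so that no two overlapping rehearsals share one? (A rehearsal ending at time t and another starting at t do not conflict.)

4

starts: [1, 1, 2, 4, 6, 7, 8, 8, 10, 11, 11, 17, 21, 21]
ends:   [3, 3, 4, 6, 10, 10, 10, 11, 12, 15, 16, 18, 22, 22]
s1→1 s1→2 s2→3 e3→2 e3→1 e4→0 s4→1 e6→0 s6→1 s7→2 s8→3 s8→4  — peak 4.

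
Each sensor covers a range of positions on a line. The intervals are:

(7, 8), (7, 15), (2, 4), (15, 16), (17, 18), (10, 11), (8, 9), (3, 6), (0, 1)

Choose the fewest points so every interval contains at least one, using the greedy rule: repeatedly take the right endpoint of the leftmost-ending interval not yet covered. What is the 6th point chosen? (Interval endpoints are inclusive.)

18

Sorted: [0,1] [2,4] [3,6] [7,8] [8,9] [10,11] [7,15] [15,16] [17,18]
{[0,1]} hit by 1; {[2,4],[3,6]} hit by 4; {[7,8],[8,9]} hit by 8; {[10,11],[7,15]} hit by 11; {[15,16]} hit by 16; {[17,18]} hit by 18.
Points: 1, 4, 8, 11, 16, 18 (6 total).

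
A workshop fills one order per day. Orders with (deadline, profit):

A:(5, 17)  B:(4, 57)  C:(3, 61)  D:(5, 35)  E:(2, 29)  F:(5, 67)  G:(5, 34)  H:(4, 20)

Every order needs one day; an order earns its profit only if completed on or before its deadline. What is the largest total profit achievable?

Sort by profit descending; place each in the latest free slot ≤ its deadline.
By profit: F(d5,67), C(d3,61), B(d4,57), D(d5,35), G(d5,34), E(d2,29), H(d4,20), A(d5,17)
F→slot 5; C→slot 3; B→slot 4; D→slot 2; G→slot 1; E skipped; H skipped; A skipped.
Profit = 34 + 35 + 61 + 57 + 67 = 254

254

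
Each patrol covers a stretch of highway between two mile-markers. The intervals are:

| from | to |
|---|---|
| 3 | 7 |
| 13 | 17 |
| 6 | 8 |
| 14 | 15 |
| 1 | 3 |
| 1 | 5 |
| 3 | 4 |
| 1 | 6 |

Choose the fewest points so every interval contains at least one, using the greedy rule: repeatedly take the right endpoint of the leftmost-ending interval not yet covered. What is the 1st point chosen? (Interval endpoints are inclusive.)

By right end: [1,3]  [3,4]  [1,5]  [1,6]  [3,7]  [6,8]  [14,15]  [13,17]
[1,3] uncovered → point at 3; [6,8] uncovered → point at 8; [14,15] uncovered → point at 15.
Points: 3, 8, 15 (3 total).

3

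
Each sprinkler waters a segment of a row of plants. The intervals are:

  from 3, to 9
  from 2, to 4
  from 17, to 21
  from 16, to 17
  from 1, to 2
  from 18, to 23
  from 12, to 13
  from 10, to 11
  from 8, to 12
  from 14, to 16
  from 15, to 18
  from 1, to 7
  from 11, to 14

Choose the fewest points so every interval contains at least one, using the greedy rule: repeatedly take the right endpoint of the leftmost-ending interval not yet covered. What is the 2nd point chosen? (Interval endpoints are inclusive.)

9

By right end: [1,2]  [2,4]  [1,7]  [3,9]  [10,11]  [8,12]  [12,13]  [11,14]  [14,16]  [16,17]  [15,18]  [17,21]  [18,23]
[1,2] uncovered → point at 2; [3,9] uncovered → point at 9; [10,11] uncovered → point at 11; [12,13] uncovered → point at 13; [14,16] uncovered → point at 16; [17,21] uncovered → point at 21.
Points: 2, 9, 11, 13, 16, 21 (6 total).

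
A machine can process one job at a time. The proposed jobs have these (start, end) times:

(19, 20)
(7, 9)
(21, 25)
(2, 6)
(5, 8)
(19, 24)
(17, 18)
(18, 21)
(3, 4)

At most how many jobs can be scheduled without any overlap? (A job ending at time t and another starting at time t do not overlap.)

Order by finish time; keep every interval that doesn't clash with the previous kept one.
By end time: (3,4), (2,6), (5,8), (7,9), (17,18), (19,20), (18,21), (19,24), (21,25).
Pick (3,4); next start ≥ 4 → (5,8); next start ≥ 8 → (17,18); next start ≥ 18 → (19,20); next start ≥ 20 → (21,25).
Selected 5 jobs.

5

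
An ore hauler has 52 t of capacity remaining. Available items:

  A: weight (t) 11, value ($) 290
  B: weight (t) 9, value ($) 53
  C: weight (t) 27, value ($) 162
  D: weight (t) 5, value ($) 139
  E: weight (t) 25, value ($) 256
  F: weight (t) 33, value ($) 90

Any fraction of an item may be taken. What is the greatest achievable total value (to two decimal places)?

751.00

Greedy by value/weight ratio, highest first.
Order: D (139/5=27.80) > A (290/11=26.36) > E (256/25=10.24) > C (162/27=6.00) > B (53/9=5.89) > F (90/33=2.73)
Fill: take D (5 @ 139) → take A (11 @ 290) → take E (25 @ 256) → take 11/27 of C → 66.00; 52/52 used.
Total value = 751.00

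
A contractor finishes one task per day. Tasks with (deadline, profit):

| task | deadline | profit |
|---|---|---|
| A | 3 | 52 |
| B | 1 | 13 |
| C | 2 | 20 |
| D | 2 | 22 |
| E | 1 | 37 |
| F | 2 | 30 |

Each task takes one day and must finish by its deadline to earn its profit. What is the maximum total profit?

Take jobs in profit order; each goes to the latest open slot no later than its deadline.
By profit: A(d3,52), E(d1,37), F(d2,30), D(d2,22), C(d2,20), B(d1,13)
A→slot 3; E→slot 1; F→slot 2; D skipped; C skipped; B skipped.
Profit = 37 + 30 + 52 = 119

119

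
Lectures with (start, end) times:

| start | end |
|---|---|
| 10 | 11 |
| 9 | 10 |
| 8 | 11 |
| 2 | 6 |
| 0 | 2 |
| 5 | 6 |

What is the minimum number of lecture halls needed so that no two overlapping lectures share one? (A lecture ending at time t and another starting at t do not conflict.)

2

Count concurrent intervals with a sweep; the peak is the room count.
starts: [0, 2, 5, 8, 9, 10]
ends:   [2, 6, 6, 10, 11, 11]
s0→1 e2→0 s2→1 s5→2  — peak 2.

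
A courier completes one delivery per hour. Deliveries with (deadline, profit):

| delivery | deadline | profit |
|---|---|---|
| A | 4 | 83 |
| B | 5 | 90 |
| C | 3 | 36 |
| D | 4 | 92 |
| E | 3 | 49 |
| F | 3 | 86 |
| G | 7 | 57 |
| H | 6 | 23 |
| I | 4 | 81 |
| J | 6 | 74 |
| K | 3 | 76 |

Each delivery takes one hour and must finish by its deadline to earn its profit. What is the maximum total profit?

Take jobs in profit order; each goes to the latest open slot no later than its deadline.
Profit order: D=92 B=90 F=86 A=83 I=81 K=76 J=74 G=57 E=49 C=36 H=23
Assign: D→slot 4, B→slot 5, F→slot 3, A→slot 2, I→slot 1, K skipped, J→slot 6, G→slot 7, E skipped, C skipped, H skipped.
Slots: [1:I] [2:A] [3:F] [4:D] [5:B] [6:J] [7:G]
Profit = 81 + 83 + 86 + 92 + 90 + 74 + 57 = 563

563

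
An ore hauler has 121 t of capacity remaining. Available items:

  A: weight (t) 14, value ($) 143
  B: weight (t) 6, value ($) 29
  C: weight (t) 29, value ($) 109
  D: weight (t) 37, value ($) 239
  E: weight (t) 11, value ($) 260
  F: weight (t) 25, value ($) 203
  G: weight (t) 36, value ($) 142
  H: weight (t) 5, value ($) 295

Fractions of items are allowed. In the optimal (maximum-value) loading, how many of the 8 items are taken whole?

6

Ratios (sorted): H 59.00, E 23.64, A 10.21, F 8.12, D 6.46, B 4.83, G 3.94, C 3.76
take H (5 @ 295); take E (11 @ 260); take A (14 @ 143); take F (25 @ 203); take D (37 @ 239); take B (6 @ 29); take 23/36 of G → 90.72. Capacity used 121/121.
6 item(s) taken whole; one partial (take 23/36 of G).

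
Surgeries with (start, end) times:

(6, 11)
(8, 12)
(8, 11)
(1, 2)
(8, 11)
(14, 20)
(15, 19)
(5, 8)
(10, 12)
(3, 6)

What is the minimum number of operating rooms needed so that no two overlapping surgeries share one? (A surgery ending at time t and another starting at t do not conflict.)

5

Count concurrent intervals with a sweep; the peak is the room count.
Events (time:±→running): 1:+→1 2:-→0 3:+→1 5:+→2 6:-→1 6:+→2 8:-→1 8:+→2 8:+→3 8:+→4 10:+→5 … peak 5.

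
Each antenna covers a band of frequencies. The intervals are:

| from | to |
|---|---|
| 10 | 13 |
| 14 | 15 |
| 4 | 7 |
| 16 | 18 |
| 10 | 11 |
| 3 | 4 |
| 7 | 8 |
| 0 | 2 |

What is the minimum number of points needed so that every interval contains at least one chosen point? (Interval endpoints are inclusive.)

Sorted: [0,2] [3,4] [4,7] [7,8] [10,11] [10,13] [14,15] [16,18]
{[0,2]} hit by 2; {[3,4],[4,7]} hit by 4; {[7,8]} hit by 8; {[10,11],[10,13]} hit by 11; {[14,15]} hit by 15; {[16,18]} hit by 18.
Points: 2, 4, 8, 11, 15, 18 (6 total).

6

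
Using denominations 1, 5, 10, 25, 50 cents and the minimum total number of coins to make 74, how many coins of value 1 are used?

4

Use the largest denomination that fits, subtract, and repeat.
74 = 1×50 + 2×10 + 4×1
Count of 1: 4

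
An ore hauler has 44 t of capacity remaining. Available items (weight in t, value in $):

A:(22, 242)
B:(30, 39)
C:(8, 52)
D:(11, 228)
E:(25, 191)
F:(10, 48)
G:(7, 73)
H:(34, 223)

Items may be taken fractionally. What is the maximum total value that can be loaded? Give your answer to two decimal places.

Order: D (228/11=20.73) > A (242/22=11.00) > G (73/7=10.43) > E (191/25=7.64) > H (223/34=6.56) > C (52/8=6.50) > F (48/10=4.80) > B (39/30=1.30)
Fill: take D (11 @ 228) → take A (22 @ 242) → take G (7 @ 73) → take 4/25 of E → 30.56; 44/44 used.
Total value = 573.56

573.56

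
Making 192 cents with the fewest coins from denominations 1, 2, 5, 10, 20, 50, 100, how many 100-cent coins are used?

1

192 = 1×100 + 1×50 + 2×20 + 1×2
Count of 100: 1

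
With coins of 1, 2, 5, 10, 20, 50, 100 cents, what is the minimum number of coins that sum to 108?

108 − 1×100→8 − 1×5→3 − 1×2→1 − 1×1→0
Total coins = 1 + 1 + 1 + 1 = 4

4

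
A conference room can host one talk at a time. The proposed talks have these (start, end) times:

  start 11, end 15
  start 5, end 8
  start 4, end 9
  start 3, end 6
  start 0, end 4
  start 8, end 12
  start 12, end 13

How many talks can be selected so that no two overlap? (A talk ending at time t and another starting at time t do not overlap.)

Sort by end time and greedily take each interval whose start is ≥ the last chosen end.
Sorted by end: (0,4)  (3,6)  (5,8)  (4,9)  (8,12)  (12,13)  (11,15)
take (0,4); skip (3,6); take (5,8); take (8,12); take (12,13); skip (11,15).
Selected 4 talks.

4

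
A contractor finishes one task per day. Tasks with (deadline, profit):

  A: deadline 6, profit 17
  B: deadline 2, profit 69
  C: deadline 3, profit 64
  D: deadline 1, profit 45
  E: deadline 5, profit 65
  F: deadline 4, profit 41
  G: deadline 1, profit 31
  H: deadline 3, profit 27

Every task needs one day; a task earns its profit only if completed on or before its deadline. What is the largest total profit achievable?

Profit order: B=69 E=65 C=64 D=45 F=41 G=31 H=27 A=17
Assign: B→slot 2, E→slot 5, C→slot 3, D→slot 1, F→slot 4, G skipped, H skipped, A→slot 6.
Slots: [1:D] [2:B] [3:C] [4:F] [5:E] [6:A]
Profit = 45 + 69 + 64 + 41 + 65 + 17 = 301

301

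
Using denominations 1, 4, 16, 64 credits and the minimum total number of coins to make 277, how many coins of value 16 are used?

277 − 4×64→21 − 1×16→5 − 1×4→1 − 1×1→0
Count of 16: 1

1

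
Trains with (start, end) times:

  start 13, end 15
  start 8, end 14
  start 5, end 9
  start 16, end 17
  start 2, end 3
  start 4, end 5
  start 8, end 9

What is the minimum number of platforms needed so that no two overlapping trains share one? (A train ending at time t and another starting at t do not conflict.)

3

Count concurrent intervals with a sweep; the peak is the room count.
starts: [2, 4, 5, 8, 8, 13, 16]
ends:   [3, 5, 9, 9, 14, 15, 17]
s2→1 e3→0 s4→1 e5→0 s5→1 s8→2 s8→3  — peak 3.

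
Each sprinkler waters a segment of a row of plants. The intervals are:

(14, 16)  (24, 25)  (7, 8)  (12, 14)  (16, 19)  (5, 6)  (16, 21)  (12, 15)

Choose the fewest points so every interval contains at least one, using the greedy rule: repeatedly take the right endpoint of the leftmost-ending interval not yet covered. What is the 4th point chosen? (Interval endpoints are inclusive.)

19

Sorted: [5,6] [7,8] [12,14] [12,15] [14,16] [16,19] [16,21] [24,25]
{[5,6]} hit by 6; {[7,8]} hit by 8; {[12,14],[12,15],[14,16]} hit by 14; {[16,19],[16,21]} hit by 19; {[24,25]} hit by 25.
Points: 6, 8, 14, 19, 25 (5 total).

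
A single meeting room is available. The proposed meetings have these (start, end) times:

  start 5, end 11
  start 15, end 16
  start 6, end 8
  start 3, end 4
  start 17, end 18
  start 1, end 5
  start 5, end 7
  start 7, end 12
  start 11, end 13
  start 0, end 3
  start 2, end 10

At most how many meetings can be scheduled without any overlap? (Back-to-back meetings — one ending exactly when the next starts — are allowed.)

6

Sorted by end: (0,3)  (3,4)  (1,5)  (5,7)  (6,8)  (2,10)  (5,11)  (7,12)  (11,13)  (15,16)  (17,18)
take (0,3); take (3,4); skip (1,5); take (5,7); skip (6,8); take (7,12); take (15,16); take (17,18).
Selected 6 meetings.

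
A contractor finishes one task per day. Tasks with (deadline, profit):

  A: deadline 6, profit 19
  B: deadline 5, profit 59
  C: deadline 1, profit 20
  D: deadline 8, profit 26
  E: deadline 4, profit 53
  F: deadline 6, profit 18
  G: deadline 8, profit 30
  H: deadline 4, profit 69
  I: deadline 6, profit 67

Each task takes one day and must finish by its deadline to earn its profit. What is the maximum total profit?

343

Profit order: H=69 I=67 B=59 E=53 G=30 D=26 C=20 A=19 F=18
Assign: H→slot 4, I→slot 6, B→slot 5, E→slot 3, G→slot 8, D→slot 7, C→slot 1, A→slot 2, F skipped.
Slots: [1:C] [2:A] [3:E] [4:H] [5:B] [6:I] [7:D] [8:G]
Profit = 20 + 19 + 53 + 69 + 59 + 67 + 26 + 30 = 343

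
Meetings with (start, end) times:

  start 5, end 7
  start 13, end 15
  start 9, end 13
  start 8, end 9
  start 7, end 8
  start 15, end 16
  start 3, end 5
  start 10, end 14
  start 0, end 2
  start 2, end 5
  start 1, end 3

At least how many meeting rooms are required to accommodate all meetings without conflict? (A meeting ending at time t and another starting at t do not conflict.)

2

The answer is the maximum number of intervals overlapping at any instant.
Events (time:±→running): 0:+→1 1:+→2 … peak 2.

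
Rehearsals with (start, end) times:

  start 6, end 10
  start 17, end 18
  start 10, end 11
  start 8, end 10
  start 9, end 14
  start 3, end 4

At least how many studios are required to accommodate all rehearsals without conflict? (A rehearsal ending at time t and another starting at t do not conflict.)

The answer is the maximum number of intervals overlapping at any instant.
starts: [3, 6, 8, 9, 10, 17]
ends:   [4, 10, 10, 11, 14, 18]
s3→1 e4→0 s6→1 s8→2 s9→3  — peak 3.

3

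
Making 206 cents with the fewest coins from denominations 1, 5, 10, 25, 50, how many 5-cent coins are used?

Use the largest denomination that fits, subtract, and repeat.
206 − 4×50→6 − 1×5→1 − 1×1→0
Count of 5: 1

1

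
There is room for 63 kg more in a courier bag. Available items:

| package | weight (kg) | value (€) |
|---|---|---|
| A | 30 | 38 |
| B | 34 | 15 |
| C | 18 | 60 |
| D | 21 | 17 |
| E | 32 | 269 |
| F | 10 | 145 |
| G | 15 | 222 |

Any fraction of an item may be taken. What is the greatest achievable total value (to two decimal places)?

Sort by value per unit weight and fill in that order.
Order: G (222/15=14.80) > F (145/10=14.50) > E (269/32=8.41) > C (60/18=3.33) > A (38/30=1.27) > D (17/21=0.81) > B (15/34=0.44)
Fill: take G (15 @ 222) → take F (10 @ 145) → take E (32 @ 269) → take 6/18 of C → 20.00; 63/63 used.
Total value = 656.00

656.00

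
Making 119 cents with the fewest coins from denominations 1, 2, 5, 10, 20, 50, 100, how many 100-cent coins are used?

1

119 − 1×100→19 − 1×10→9 − 1×5→4 − 2×2→0
Count of 100: 1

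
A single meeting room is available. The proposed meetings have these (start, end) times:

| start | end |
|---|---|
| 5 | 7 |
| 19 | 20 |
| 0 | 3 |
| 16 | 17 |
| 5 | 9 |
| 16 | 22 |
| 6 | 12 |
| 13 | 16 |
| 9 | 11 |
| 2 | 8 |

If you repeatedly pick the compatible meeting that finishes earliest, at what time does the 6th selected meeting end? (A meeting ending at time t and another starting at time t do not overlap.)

By end time: (0,3), (5,7), (2,8), (5,9), (9,11), (6,12), (13,16), (16,17), (19,20), (16,22).
Pick (0,3); next start ≥ 3 → (5,7); next start ≥ 7 → (9,11); next start ≥ 11 → (13,16); next start ≥ 16 → (16,17); next start ≥ 17 → (19,20).
Selected: (0,3) (5,7) (9,11) (13,16) (16,17) (19,20)

20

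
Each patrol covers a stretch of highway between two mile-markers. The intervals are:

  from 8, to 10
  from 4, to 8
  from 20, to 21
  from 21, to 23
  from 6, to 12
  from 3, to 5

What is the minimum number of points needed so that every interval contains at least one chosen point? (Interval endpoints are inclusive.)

By right end: [3,5]  [4,8]  [8,10]  [6,12]  [20,21]  [21,23]
[3,5] uncovered → point at 5; [8,10] uncovered → point at 10; [20,21] uncovered → point at 21.
Points: 5, 10, 21 (3 total).

3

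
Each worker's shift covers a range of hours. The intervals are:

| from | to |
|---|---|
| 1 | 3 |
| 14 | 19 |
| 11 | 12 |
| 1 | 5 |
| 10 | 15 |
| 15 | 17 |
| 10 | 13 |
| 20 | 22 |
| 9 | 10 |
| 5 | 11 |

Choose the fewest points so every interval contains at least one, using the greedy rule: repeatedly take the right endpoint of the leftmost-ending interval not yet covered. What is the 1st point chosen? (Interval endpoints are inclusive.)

Process intervals by earliest right end; each time one isn't hit yet, stab at its right endpoint.
Sorted: [1,3] [1,5] [9,10] [5,11] [11,12] [10,13] [10,15] [15,17] [14,19] [20,22]
{[1,3],[1,5]} hit by 3; {[9,10],[5,11]} hit by 10; {[11,12],[10,13],[10,15]} hit by 12; {[15,17],[14,19]} hit by 17; {[20,22]} hit by 22.
Points: 3, 10, 12, 17, 22 (5 total).

3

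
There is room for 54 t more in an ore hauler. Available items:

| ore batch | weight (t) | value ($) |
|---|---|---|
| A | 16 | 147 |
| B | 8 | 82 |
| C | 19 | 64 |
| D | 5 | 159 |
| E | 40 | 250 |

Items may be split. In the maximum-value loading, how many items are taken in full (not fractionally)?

3

Greedy by value/weight ratio, highest first.
Order: D (159/5=31.80) > B (82/8=10.25) > A (147/16=9.19) > E (250/40=6.25) > C (64/19=3.37)
Fill: take D (5 @ 159) → take B (8 @ 82) → take A (16 @ 147) → take 25/40 of E → 156.25; 54/54 used.
3 item(s) taken whole; one partial (take 25/40 of E).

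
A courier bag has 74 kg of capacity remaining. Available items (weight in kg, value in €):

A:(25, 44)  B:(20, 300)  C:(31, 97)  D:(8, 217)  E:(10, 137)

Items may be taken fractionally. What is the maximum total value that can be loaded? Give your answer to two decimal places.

759.80

Greedy by value/weight ratio, highest first.
Ratios (sorted): D 27.12, B 15.00, E 13.70, C 3.13, A 1.76
take D (8 @ 217); take B (20 @ 300); take E (10 @ 137); take C (31 @ 97); take 5/25 of A → 8.80. Capacity used 74/74.
Total value = 759.80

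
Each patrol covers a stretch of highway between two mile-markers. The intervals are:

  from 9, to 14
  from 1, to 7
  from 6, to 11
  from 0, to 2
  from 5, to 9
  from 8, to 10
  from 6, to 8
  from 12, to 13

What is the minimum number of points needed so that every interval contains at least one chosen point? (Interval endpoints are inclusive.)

By right end: [0,2]  [1,7]  [6,8]  [5,9]  [8,10]  [6,11]  [12,13]  [9,14]
[0,2] uncovered → point at 2; [6,8] uncovered → point at 8; [12,13] uncovered → point at 13.
Points: 2, 8, 13 (3 total).

3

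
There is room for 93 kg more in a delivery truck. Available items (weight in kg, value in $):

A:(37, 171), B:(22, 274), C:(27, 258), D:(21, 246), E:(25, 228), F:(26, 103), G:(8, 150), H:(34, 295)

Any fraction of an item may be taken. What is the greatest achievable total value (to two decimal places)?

Order: G (150/8=18.75) > B (274/22=12.45) > D (246/21=11.71) > C (258/27=9.56) > E (228/25=9.12) > H (295/34=8.68) > A (171/37=4.62) > F (103/26=3.96)
Fill: take G (8 @ 150) → take B (22 @ 274) → take D (21 @ 246) → take C (27 @ 258) → take 15/25 of E → 136.80; 93/93 used.
Total value = 1064.80

1064.80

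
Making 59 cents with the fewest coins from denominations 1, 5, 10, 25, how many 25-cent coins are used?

2

59 − 2×25→9 − 1×5→4 − 4×1→0
Count of 25: 2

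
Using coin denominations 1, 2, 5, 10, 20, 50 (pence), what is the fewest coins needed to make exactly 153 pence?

5

Greedy: take as many of the largest coin as possible, then repeat with the remainder.
153 − 3×50→3 − 1×2→1 − 1×1→0
Total coins = 3 + 1 + 1 = 5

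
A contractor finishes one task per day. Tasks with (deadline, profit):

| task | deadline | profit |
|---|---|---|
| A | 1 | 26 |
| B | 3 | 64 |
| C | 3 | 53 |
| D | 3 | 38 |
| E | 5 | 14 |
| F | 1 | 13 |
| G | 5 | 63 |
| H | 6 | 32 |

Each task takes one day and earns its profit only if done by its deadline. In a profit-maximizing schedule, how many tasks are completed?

6

Take jobs in profit order; each goes to the latest open slot no later than its deadline.
Profit order: B=64 G=63 C=53 D=38 H=32 A=26 E=14 F=13
Assign: B→slot 3, G→slot 5, C→slot 2, D→slot 1, H→slot 6, A skipped, E→slot 4, F skipped.
Slots: [1:D] [2:C] [3:B] [4:E] [5:G] [6:H]
6 of 8 scheduled.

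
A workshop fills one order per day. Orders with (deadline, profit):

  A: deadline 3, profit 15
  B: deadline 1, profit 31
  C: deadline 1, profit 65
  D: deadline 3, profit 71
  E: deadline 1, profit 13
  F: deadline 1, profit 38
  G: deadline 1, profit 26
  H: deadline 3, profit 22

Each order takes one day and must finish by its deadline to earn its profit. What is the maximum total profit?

By profit: D(d3,71), C(d1,65), F(d1,38), B(d1,31), G(d1,26), H(d3,22), A(d3,15), E(d1,13)
D→slot 3; C→slot 1; F skipped; B skipped; G skipped; H→slot 2; A skipped; E skipped.
Profit = 65 + 22 + 71 = 158

158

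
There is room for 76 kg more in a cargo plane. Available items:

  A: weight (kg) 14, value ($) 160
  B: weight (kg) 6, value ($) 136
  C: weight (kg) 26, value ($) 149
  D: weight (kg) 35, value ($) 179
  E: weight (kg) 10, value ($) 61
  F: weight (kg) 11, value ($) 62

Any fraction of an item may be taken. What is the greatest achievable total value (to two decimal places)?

Greedy by value/weight ratio, highest first.
Ratios (sorted): B 22.67, A 11.43, E 6.10, C 5.73, F 5.64, D 5.11
take B (6 @ 136); take A (14 @ 160); take E (10 @ 61); take C (26 @ 149); take F (11 @ 62); take 9/35 of D → 46.03. Capacity used 76/76.
Total value = 614.03

614.03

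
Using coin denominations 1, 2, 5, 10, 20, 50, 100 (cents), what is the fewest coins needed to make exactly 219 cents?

Use the largest denomination that fits, subtract, and repeat.
219 − 2×100→19 − 1×10→9 − 1×5→4 − 2×2→0
Total coins = 2 + 1 + 1 + 2 = 6

6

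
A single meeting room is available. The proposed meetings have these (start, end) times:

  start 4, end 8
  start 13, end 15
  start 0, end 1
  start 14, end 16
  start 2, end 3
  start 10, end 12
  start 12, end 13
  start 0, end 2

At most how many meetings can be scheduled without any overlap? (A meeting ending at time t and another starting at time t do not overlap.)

Order by finish time; keep every interval that doesn't clash with the previous kept one.
Sorted by end: (0,1)  (0,2)  (2,3)  (4,8)  (10,12)  (12,13)  (13,15)  (14,16)
take (0,1); skip (0,2); take (2,3); take (4,8); take (10,12); take (12,13); take (13,15); skip (14,16).
Selected 6 meetings.

6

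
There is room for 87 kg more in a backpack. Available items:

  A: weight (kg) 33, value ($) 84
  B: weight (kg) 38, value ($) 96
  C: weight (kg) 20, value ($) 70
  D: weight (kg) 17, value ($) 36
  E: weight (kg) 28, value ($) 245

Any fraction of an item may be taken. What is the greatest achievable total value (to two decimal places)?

414.16

Greedy by value/weight ratio, highest first.
Ratios (sorted): E 8.75, C 3.50, A 2.55, B 2.53, D 2.12
take E (28 @ 245); take C (20 @ 70); take A (33 @ 84); take 6/38 of B → 15.16. Capacity used 87/87.
Total value = 414.16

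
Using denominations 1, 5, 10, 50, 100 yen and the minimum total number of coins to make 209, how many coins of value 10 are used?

Greedy: take as many of the largest coin as possible, then repeat with the remainder.
209 = 2×100 + 1×5 + 4×1
Count of 10: 0

0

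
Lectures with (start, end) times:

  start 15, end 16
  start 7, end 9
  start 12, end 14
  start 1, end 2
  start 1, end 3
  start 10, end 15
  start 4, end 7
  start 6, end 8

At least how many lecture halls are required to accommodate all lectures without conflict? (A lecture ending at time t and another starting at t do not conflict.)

Count concurrent intervals with a sweep; the peak is the room count.
starts: [1, 1, 4, 6, 7, 10, 12, 15]
ends:   [2, 3, 7, 8, 9, 14, 15, 16]
s1→1 s1→2  — peak 2.

2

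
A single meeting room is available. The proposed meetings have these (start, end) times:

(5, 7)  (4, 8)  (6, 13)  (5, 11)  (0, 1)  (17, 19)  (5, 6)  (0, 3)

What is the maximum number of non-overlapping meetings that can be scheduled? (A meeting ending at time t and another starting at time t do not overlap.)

Sort by end time and greedily take each interval whose start is ≥ the last chosen end.
By end time: (0,1), (0,3), (5,6), (5,7), (4,8), (5,11), (6,13), (17,19).
Pick (0,1); next start ≥ 1 → (5,6); next start ≥ 6 → (6,13); next start ≥ 13 → (17,19).
Selected 4 meetings.

4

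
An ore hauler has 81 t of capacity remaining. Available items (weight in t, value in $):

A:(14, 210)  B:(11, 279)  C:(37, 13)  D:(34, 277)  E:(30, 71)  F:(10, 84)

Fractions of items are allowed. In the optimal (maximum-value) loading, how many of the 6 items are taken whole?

4

Greedy by value/weight ratio, highest first.
Ratios (sorted): B 25.36, A 15.00, F 8.40, D 8.15, E 2.37, C 0.35
take B (11 @ 279); take A (14 @ 210); take F (10 @ 84); take D (34 @ 277); take 12/30 of E → 28.40. Capacity used 81/81.
4 item(s) taken whole; one partial (take 12/30 of E).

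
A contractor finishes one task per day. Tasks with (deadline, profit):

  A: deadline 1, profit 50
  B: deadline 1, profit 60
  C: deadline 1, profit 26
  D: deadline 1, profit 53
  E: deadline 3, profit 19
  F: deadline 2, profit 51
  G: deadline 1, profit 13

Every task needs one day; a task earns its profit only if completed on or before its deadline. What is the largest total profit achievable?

Profit order: B=60 D=53 F=51 A=50 C=26 E=19 G=13
Assign: B→slot 1, D skipped, F→slot 2, A skipped, C skipped, E→slot 3, G skipped.
Slots: [1:B] [2:F] [3:E]
Profit = 60 + 51 + 19 = 130

130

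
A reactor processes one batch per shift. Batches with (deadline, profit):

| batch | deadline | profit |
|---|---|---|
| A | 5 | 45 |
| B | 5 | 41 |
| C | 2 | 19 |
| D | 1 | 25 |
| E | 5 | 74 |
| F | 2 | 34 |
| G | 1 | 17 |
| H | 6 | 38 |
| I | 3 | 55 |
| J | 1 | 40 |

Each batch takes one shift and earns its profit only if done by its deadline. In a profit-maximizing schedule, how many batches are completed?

6

Take jobs in profit order; each goes to the latest open slot no later than its deadline.
By profit: E(d5,74), I(d3,55), A(d5,45), B(d5,41), J(d1,40), H(d6,38), F(d2,34), D(d1,25), C(d2,19), G(d1,17)
E→slot 5; I→slot 3; A→slot 4; B→slot 2; J→slot 1; H→slot 6; F skipped; D skipped; C skipped; G skipped.
6 of 10 scheduled.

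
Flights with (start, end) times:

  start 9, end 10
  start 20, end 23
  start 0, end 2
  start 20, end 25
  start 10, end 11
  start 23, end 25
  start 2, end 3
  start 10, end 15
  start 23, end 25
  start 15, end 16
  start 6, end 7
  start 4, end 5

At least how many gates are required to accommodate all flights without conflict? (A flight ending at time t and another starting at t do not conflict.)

3

starts: [0, 2, 4, 6, 9, 10, 10, 15, 20, 20, 23, 23]
ends:   [2, 3, 5, 7, 10, 11, 15, 16, 23, 25, 25, 25]
s0→1 e2→0 s2→1 e3→0 s4→1 e5→0 s6→1 e7→0 s9→1 e10→0 s10→1 s10→2 e11→1 e15→0 s15→1 e16→0 s20→1 s20→2 e23→1 s23→2 s23→3  — peak 3.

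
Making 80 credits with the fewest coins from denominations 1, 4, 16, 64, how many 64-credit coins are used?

Greedy: take as many of the largest coin as possible, then repeat with the remainder.
80 = 1×64 + 1×16
Count of 64: 1

1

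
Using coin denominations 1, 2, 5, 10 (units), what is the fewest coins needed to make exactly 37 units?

37 = 3×10 + 1×5 + 1×2
Total coins = 3 + 1 + 1 = 5

5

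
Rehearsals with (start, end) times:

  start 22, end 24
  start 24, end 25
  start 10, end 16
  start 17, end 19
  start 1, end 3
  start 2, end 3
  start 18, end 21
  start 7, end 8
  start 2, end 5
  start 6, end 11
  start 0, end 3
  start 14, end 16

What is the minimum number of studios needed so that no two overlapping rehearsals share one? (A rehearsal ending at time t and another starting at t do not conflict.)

Events (time:±→running): 0:+→1 1:+→2 2:+→3 2:+→4 … peak 4.

4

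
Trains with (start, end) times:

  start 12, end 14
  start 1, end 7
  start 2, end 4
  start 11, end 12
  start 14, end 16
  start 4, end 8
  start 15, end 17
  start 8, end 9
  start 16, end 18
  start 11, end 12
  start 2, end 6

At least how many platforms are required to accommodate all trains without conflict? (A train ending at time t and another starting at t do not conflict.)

Count concurrent intervals with a sweep; the peak is the room count.
starts: [1, 2, 2, 4, 8, 11, 11, 12, 14, 15, 16]
ends:   [4, 6, 7, 8, 9, 12, 12, 14, 16, 17, 18]
s1→1 s2→2 s2→3  — peak 3.

3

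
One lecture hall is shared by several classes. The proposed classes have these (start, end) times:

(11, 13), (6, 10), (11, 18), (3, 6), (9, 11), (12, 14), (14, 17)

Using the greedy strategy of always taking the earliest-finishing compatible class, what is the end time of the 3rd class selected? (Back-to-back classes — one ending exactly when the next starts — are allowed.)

Order by finish time; keep every interval that doesn't clash with the previous kept one.
Sorted by end: (3,6)  (6,10)  (9,11)  (11,13)  (12,14)  (14,17)  (11,18)
take (3,6); take (6,10); skip (9,11); take (11,13); skip (12,14); take (14,17).
Selected: (3,6) (6,10) (11,13) (14,17)

13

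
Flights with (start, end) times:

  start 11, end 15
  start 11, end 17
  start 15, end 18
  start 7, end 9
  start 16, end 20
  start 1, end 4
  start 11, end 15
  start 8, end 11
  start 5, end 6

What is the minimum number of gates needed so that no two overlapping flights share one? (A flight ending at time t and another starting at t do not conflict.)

3

starts: [1, 5, 7, 8, 11, 11, 11, 15, 16]
ends:   [4, 6, 9, 11, 15, 15, 17, 18, 20]
s1→1 e4→0 s5→1 e6→0 s7→1 s8→2 e9→1 e11→0 s11→1 s11→2 s11→3  — peak 3.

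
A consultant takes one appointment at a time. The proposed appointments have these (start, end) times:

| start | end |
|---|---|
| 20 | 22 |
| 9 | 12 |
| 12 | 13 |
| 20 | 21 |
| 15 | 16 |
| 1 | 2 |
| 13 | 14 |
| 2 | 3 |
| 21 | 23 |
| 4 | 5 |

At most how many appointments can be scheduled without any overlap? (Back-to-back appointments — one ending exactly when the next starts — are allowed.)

9

Sort by end time and greedily take each interval whose start is ≥ the last chosen end.
By end time: (1,2), (2,3), (4,5), (9,12), (12,13), (13,14), (15,16), (20,21), (20,22), (21,23).
Pick (1,2); next start ≥ 2 → (2,3); next start ≥ 3 → (4,5); next start ≥ 5 → (9,12); next start ≥ 12 → (12,13); next start ≥ 13 → (13,14); next start ≥ 14 → (15,16); next start ≥ 16 → (20,21); next start ≥ 21 → (21,23).
Selected 9 appointments.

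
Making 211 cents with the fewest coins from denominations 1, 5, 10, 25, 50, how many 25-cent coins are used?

0

211 − 4×50→11 − 1×10→1 − 1×1→0
Count of 25: 0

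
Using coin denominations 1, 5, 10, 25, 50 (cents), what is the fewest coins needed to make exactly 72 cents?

5

72 = 1×50 + 2×10 + 2×1
Total coins = 1 + 2 + 2 = 5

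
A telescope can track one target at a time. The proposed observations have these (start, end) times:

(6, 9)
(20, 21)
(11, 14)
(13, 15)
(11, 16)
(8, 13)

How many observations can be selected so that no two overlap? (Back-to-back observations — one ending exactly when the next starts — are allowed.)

Sorted by end: (6,9)  (8,13)  (11,14)  (13,15)  (11,16)  (20,21)
take (6,9); skip (8,13); take (11,14); skip (13,15); take (20,21).
Selected 3 observations.

3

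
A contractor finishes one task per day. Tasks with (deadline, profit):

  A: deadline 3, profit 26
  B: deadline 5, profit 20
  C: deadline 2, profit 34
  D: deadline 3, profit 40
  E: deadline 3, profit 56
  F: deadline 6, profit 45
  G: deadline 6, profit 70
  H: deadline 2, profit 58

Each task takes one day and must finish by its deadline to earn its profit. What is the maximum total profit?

289

Sort by profit descending; place each in the latest free slot ≤ its deadline.
By profit: G(d6,70), H(d2,58), E(d3,56), F(d6,45), D(d3,40), C(d2,34), A(d3,26), B(d5,20)
G→slot 6; H→slot 2; E→slot 3; F→slot 5; D→slot 1; C skipped; A skipped; B→slot 4.
Profit = 40 + 58 + 56 + 20 + 45 + 70 = 289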